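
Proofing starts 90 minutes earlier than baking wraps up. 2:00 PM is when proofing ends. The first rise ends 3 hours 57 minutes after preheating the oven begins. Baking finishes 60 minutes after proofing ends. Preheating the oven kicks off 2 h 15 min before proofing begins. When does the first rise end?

3:12 PM

Baking ends at 2:00 PM + 60 min = 3:00 PM.
Proofing starts at 3:00 PM − 90 min = 1:30 PM.
Preheating the oven starts at 1:30 PM − 135 min = 11:15 AM.
The first rise ends at 11:15 AM + 237 min = 3:12 PM.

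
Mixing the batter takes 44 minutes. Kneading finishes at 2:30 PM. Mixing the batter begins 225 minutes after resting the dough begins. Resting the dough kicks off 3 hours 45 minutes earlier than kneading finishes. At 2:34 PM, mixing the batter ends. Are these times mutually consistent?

No

Resting the dough starts at 2:30 PM − 225 min = 10:45 AM.
Mixing the batter starts at 10:45 AM + 225 min = 2:30 PM.
Mixing the batter ends at 2:30 PM + 44 min = 3:14 PM.
But mixing the batter is also said to end at 2:34 PM — a 40-minute conflict.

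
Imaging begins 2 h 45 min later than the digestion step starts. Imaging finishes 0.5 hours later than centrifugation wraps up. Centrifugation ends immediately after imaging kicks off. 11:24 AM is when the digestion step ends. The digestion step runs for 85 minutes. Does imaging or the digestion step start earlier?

the digestion step

The digestion step starts at 11:24 AM − 85 min = 9:59 AM.
Imaging starts at 9:59 AM + 165 min = 12:44 PM.
Imaging starts at 12:44 PM and the digestion step starts at 9:59 AM, so the digestion step is first.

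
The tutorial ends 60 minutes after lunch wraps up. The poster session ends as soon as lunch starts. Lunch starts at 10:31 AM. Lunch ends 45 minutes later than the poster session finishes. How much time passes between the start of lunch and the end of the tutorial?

1 hour 45 minutes

The poster session ends at 10:31 AM.
Lunch ends at 10:31 AM + 45 min = 11:16 AM.
The tutorial ends at 11:16 AM + 60 min = 12:16 PM.
From 10:31 AM to 12:16 PM is 1 hour 45 minutes.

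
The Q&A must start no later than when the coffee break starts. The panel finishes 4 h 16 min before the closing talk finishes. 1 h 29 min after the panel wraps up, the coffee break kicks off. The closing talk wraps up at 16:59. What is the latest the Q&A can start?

The panel ends at 16:59 − 256 min = 12:43.
The coffee break starts at 12:43 + 89 min = 14:12.
The Q&A is bounded by the coffee break, so the latest it can start is 14:12.

14:12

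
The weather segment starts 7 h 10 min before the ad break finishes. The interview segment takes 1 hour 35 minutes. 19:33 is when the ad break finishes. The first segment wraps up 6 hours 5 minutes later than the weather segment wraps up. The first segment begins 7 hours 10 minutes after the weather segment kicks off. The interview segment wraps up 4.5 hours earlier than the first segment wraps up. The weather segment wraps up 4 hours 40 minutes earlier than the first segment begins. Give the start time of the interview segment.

The weather segment starts at 19:33 − 430 min = 12:23.
The first segment starts at 12:23 + 430 min = 19:33.
The weather segment ends at 19:33 − 280 min = 14:53.
The first segment ends at 14:53 + 365 min = 20:58.
The interview segment ends at 20:58 − 270 min = 16:28.
The interview segment starts at 16:28 − 95 min = 14:53.

14:53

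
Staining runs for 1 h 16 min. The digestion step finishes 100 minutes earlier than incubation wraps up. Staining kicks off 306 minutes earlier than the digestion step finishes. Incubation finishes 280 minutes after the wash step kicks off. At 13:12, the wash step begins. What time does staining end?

12:22

Incubation ends at 13:12 + 280 min = 17:52.
The digestion step ends at 17:52 − 100 min = 16:12.
Staining starts at 16:12 − 306 min = 11:06.
Staining ends at 11:06 + 76 min = 12:22.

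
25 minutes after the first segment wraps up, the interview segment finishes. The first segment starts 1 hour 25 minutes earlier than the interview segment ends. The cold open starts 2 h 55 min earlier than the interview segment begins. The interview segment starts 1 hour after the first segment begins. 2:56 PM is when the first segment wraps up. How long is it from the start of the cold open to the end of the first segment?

175 minutes

The interview segment ends at 2:56 PM + 25 min = 3:21 PM.
The first segment starts at 3:21 PM − 85 min = 1:56 PM.
The interview segment starts at 1:56 PM + 60 min = 2:56 PM.
The cold open starts at 2:56 PM − 175 min = 12:01 PM.
From 12:01 PM to 2:56 PM is 175 minutes.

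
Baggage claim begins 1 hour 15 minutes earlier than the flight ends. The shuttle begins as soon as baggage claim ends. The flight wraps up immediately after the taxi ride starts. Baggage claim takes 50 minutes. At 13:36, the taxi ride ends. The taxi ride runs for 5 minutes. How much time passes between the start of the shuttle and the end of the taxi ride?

The taxi ride starts at 13:36 − 5 min = 13:31.
So the flight ends at 13:31.
Baggage claim starts at 13:31 − 75 min = 12:16.
Baggage claim ends at 12:16 + 50 min = 13:06.
So the shuttle starts at 13:06.
From 13:06 to 13:36 is 30 minutes.

30 minutes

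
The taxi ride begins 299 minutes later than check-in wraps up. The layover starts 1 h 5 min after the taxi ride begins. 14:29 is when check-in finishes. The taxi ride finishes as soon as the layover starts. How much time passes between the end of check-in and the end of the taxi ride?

The taxi ride starts at 14:29 + 299 min = 19:28.
The layover starts at 19:28 + 65 min = 20:33.
So the taxi ride ends at 20:33.
From 14:29 to 20:33 is 364 minutes.

364 minutes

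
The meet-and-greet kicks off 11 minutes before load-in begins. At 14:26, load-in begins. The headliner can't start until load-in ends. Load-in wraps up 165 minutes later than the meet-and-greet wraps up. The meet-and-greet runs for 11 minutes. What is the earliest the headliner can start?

The meet-and-greet starts at 14:26 − 11 min = 14:15.
The meet-and-greet ends at 14:15 + 11 min = 14:26.
Load-in ends at 14:26 + 165 min = 17:11.
The headliner is bounded by load-in, so the earliest it can start is 17:11.

17:11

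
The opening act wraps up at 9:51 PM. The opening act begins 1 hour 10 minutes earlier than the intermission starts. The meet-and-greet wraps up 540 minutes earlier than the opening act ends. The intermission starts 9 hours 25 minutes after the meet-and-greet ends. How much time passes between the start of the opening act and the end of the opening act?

The meet-and-greet ends at 9:51 PM − 540 min = 12:51 PM.
The intermission starts at 12:51 PM + 565 min = 10:16 PM.
The opening act starts at 10:16 PM − 70 min = 9:06 PM.
From 9:06 PM to 9:51 PM is 45 minutes.

45 minutes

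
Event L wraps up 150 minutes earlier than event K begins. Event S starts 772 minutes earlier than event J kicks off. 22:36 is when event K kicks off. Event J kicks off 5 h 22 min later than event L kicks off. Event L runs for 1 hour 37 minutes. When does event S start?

Event L ends at 22:36 − 150 min = 20:06.
Event L starts at 20:06 − 97 min = 18:29.
Event J starts at 18:29 + 322 min = 23:51.
Event S starts at 23:51 − 772 min = 10:59.

10:59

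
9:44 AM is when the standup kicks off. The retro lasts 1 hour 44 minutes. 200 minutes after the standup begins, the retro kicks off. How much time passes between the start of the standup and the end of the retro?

The retro starts at 9:44 AM + 200 min = 1:04 PM.
The retro ends at 1:04 PM + 104 min = 2:48 PM.
From 9:44 AM to 2:48 PM is 5 hours 4 minutes.

5 hours 4 minutes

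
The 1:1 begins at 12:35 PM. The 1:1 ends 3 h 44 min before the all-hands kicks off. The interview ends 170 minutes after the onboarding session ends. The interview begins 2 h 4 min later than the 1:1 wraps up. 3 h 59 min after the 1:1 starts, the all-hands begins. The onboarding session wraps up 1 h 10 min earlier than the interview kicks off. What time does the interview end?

4:34 PM

The all-hands starts at 12:35 PM + 239 min = 4:34 PM.
The 1:1 ends at 4:34 PM − 224 min = 12:50 PM.
The interview starts at 12:50 PM + 124 min = 2:54 PM.
The onboarding session ends at 2:54 PM − 70 min = 1:44 PM.
The interview ends at 1:44 PM + 170 min = 4:34 PM.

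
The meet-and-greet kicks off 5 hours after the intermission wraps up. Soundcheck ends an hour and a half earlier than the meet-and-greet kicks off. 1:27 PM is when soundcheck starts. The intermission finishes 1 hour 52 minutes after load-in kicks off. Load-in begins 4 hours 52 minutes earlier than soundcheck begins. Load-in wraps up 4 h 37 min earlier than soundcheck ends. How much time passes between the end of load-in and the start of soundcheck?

247 minutes

Load-in starts at 1:27 PM − 292 min = 8:35 AM.
The intermission ends at 8:35 AM + 112 min = 10:27 AM.
The meet-and-greet starts at 10:27 AM + 300 min = 3:27 PM.
Soundcheck ends at 3:27 PM − 90 min = 1:57 PM.
Load-in ends at 1:57 PM − 277 min = 9:20 AM.
From 9:20 AM to 1:27 PM is 247 minutes.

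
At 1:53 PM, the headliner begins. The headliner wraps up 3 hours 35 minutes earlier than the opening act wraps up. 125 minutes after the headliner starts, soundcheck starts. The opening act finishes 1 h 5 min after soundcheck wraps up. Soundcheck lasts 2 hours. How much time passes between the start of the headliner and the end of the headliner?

Soundcheck starts at 1:53 PM + 125 min = 3:58 PM.
Soundcheck ends at 3:58 PM + 120 min = 5:58 PM.
The opening act ends at 5:58 PM + 65 min = 7:03 PM.
The headliner ends at 7:03 PM − 215 min = 3:28 PM.
From 1:53 PM to 3:28 PM is 1 hour 35 minutes.

1 hour 35 minutes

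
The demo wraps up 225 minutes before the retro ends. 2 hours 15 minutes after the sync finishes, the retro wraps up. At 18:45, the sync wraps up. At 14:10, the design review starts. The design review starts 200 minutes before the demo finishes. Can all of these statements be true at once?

The retro ends at 18:45 + 135 min = 21:00.
The demo ends at 21:00 − 225 min = 17:15.
The design review starts at 17:15 − 200 min = 13:55.
But the design review is also said to start at 14:10 — a 15-minute conflict.

No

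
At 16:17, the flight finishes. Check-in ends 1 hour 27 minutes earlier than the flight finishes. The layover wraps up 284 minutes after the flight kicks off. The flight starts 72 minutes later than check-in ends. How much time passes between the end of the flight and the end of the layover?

4 h 29 min

Check-in ends at 16:17 − 87 min = 14:50.
The flight starts at 14:50 + 72 min = 16:02.
The layover ends at 16:02 + 284 min = 20:46.
From 16:17 to 20:46 is 4 h 29 min.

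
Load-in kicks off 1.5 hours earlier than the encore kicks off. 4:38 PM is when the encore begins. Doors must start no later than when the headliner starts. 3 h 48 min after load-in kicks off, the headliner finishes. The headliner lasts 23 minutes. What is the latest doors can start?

6:33 PM

Load-in starts at 4:38 PM − 90 min = 3:08 PM.
The headliner ends at 3:08 PM + 228 min = 6:56 PM.
The headliner starts at 6:56 PM − 23 min = 6:33 PM.
Doors is bounded by the headliner, so the latest it can start is 6:33 PM.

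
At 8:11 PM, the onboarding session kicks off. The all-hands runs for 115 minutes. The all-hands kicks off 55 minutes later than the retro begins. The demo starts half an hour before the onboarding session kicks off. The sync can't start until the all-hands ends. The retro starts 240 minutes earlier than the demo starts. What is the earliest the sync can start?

6:31 PM

The demo starts at 8:11 PM − 30 min = 7:41 PM.
The retro starts at 7:41 PM − 240 min = 3:41 PM.
The all-hands starts at 3:41 PM + 55 min = 4:36 PM.
The all-hands ends at 4:36 PM + 115 min = 6:31 PM.
The sync is bounded by the all-hands, so the earliest it can start is 6:31 PM.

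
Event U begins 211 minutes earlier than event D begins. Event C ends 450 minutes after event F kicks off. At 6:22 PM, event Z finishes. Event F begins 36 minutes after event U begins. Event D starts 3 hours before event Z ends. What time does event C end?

7:57 PM

Event D starts at 6:22 PM − 180 min = 3:22 PM.
Event U starts at 3:22 PM − 211 min = 11:51 AM.
Event F starts at 11:51 AM + 36 min = 12:27 PM.
Event C ends at 12:27 PM + 450 min = 7:57 PM.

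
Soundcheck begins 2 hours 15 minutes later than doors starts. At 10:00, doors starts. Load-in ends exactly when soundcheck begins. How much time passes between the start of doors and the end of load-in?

Soundcheck starts at 10:00 + 135 min = 12:15.
So load-in ends at 12:15.
From 10:00 to 12:15 is 135 minutes.

135 minutes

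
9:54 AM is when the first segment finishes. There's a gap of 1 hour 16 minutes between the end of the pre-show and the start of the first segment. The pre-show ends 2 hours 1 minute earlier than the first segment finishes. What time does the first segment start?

9:09 AM

The pre-show ends at 9:54 AM − 121 min = 7:53 AM.
The first segment starts at 7:53 AM + 76 min = 9:09 AM.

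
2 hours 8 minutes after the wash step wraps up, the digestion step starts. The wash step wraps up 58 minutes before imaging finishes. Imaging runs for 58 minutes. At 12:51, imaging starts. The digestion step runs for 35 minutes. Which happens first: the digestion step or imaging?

Imaging ends at 12:51 + 58 min = 13:49.
The wash step ends at 13:49 − 58 min = 12:51.
The digestion step starts at 12:51 + 128 min = 14:59.
The digestion step starts at 14:59 and imaging starts at 12:51, so imaging is first.

imaging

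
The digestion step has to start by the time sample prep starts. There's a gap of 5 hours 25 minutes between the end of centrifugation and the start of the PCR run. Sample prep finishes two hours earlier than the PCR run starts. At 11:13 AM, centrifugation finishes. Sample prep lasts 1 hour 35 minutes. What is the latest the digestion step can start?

The PCR run starts at 11:13 AM + 325 min = 4:38 PM.
Sample prep ends at 4:38 PM − 120 min = 2:38 PM.
Sample prep starts at 2:38 PM − 95 min = 1:03 PM.
The digestion step is bounded by sample prep, so the latest it can start is 1:03 PM.

1:03 PM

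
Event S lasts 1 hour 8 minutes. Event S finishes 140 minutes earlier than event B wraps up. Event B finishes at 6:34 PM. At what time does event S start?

3:06 PM

Event S ends at 6:34 PM − 140 min = 4:14 PM.
Event S starts at 4:14 PM − 68 min = 3:06 PM.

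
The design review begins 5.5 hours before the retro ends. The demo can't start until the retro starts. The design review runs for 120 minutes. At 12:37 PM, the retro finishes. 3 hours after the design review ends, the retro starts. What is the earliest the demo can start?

The design review starts at 12:37 PM − 330 min = 7:07 AM.
The design review ends at 7:07 AM + 120 min = 9:07 AM.
The retro starts at 9:07 AM + 180 min = 12:07 PM.
The demo is bounded by the retro, so the earliest it can start is 12:07 PM.

12:07 PM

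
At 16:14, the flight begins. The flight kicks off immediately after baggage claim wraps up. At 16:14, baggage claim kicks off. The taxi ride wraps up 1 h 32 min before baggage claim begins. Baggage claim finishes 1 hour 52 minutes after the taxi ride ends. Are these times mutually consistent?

The taxi ride ends at 16:14 − 92 min = 14:42.
Baggage claim ends at 14:42 + 112 min = 16:34.
So the flight starts at 16:34.
But the flight is also said to start at 16:14 — a 20-minute conflict.

No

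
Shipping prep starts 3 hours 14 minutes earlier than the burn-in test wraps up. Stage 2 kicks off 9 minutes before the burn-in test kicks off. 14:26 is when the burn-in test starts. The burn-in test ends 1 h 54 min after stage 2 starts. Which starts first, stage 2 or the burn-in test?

stage 2

Stage 2 starts at 14:26 − 9 min = 14:17.
Stage 2 starts at 14:17 and the burn-in test starts at 14:26, so stage 2 is first.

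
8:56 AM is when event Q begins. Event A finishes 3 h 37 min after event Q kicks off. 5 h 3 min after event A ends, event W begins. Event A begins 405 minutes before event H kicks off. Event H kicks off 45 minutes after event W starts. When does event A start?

11:36 AM

Event A ends at 8:56 AM + 217 min = 12:33 PM.
Event W starts at 12:33 PM + 303 min = 5:36 PM.
Event H starts at 5:36 PM + 45 min = 6:21 PM.
Event A starts at 6:21 PM − 405 min = 11:36 AM.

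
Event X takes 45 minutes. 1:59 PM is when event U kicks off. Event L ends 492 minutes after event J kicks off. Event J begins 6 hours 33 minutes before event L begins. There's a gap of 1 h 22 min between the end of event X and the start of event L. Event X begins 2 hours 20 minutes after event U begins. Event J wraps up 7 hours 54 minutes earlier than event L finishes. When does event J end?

Event X starts at 1:59 PM + 140 min = 4:19 PM.
Event X ends at 4:19 PM + 45 min = 5:04 PM.
Event L starts at 5:04 PM + 82 min = 6:26 PM.
Event J starts at 6:26 PM − 393 min = 11:53 AM.
Event L ends at 11:53 AM + 492 min = 8:05 PM.
Event J ends at 8:05 PM − 474 min = 12:11 PM.

12:11 PM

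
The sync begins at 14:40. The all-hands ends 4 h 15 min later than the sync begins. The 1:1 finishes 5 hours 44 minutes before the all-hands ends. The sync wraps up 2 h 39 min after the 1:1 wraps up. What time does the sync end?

The all-hands ends at 14:40 + 255 min = 18:55.
The 1:1 ends at 18:55 − 344 min = 13:11.
The sync ends at 13:11 + 159 min = 15:50.

15:50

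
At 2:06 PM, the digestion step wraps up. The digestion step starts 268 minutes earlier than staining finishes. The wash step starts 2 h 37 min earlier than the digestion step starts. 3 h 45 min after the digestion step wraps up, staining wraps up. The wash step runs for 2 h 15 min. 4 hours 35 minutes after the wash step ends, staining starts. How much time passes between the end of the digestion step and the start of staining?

Staining ends at 2:06 PM + 225 min = 5:51 PM.
The digestion step starts at 5:51 PM − 268 min = 1:23 PM.
The wash step starts at 1:23 PM − 157 min = 10:46 AM.
The wash step ends at 10:46 AM + 135 min = 1:01 PM.
Staining starts at 1:01 PM + 275 min = 5:36 PM.
From 2:06 PM to 5:36 PM is 210 minutes.

210 minutes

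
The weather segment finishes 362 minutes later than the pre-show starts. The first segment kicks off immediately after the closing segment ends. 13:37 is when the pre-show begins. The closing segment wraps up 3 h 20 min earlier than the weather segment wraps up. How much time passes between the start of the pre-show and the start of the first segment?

The weather segment ends at 13:37 + 362 min = 19:39.
The closing segment ends at 19:39 − 200 min = 16:19.
So the first segment starts at 16:19.
From 13:37 to 16:19 is 2 hours 42 minutes.

2 hours 42 minutes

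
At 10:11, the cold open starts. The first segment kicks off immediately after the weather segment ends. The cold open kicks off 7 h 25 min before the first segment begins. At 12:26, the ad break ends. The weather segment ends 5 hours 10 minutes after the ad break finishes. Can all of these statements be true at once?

The weather segment ends at 12:26 + 310 min = 17:36.
So the first segment starts at 17:36.
The cold open starts at 17:36 − 445 min = 10:11.
That matches the stated 10:11, so the schedule is consistent.

Yes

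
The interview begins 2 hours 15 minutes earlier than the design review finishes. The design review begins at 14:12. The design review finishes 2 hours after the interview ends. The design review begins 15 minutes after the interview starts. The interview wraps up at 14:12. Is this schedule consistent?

Yes

The design review ends at 14:12 + 120 min = 16:12.
The interview starts at 16:12 − 135 min = 13:57.
The design review starts at 13:57 + 15 min = 14:12.
That matches the stated 14:12, so the schedule is consistent.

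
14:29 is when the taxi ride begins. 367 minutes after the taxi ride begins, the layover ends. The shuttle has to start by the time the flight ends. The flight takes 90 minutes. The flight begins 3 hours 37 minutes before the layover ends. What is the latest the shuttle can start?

The layover ends at 14:29 + 367 min = 20:36.
The flight starts at 20:36 − 217 min = 16:59.
The flight ends at 16:59 + 90 min = 18:29.
The shuttle is bounded by the flight, so the latest it can start is 18:29.

18:29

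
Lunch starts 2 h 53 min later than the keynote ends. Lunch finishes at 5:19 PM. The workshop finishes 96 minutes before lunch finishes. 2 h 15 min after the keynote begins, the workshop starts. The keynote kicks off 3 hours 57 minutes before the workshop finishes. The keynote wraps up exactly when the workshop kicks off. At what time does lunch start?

4:54 PM

The workshop ends at 5:19 PM − 96 min = 3:43 PM.
The keynote starts at 3:43 PM − 237 min = 11:46 AM.
The workshop starts at 11:46 AM + 135 min = 2:01 PM.
So the keynote ends at 2:01 PM.
Lunch starts at 2:01 PM + 173 min = 4:54 PM.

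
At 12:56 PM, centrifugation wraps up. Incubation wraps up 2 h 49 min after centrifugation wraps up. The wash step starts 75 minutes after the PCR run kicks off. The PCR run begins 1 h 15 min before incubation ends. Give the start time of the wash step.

Incubation ends at 12:56 PM + 169 min = 3:45 PM.
The PCR run starts at 3:45 PM − 75 min = 2:30 PM.
The wash step starts at 2:30 PM + 75 min = 3:45 PM.

3:45 PM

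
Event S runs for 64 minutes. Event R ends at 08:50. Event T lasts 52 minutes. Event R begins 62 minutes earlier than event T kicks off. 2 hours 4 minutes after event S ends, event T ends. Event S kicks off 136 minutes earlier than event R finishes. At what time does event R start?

07:48

Event S starts at 08:50 − 136 min = 06:34.
Event S ends at 06:34 + 64 min = 07:38.
Event T ends at 07:38 + 124 min = 09:42.
Event T starts at 09:42 − 52 min = 08:50.
Event R starts at 08:50 − 62 min = 07:48.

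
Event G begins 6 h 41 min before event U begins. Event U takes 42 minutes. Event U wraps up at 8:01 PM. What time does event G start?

12:38 PM

Event U starts at 8:01 PM − 42 min = 7:19 PM.
Event G starts at 7:19 PM − 401 min = 12:38 PM.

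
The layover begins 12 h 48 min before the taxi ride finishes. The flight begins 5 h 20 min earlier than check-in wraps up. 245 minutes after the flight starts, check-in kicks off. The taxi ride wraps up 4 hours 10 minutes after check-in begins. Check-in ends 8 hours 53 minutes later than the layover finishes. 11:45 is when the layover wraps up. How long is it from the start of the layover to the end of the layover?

Check-in ends at 11:45 + 533 min = 20:38.
The flight starts at 20:38 − 320 min = 15:18.
Check-in starts at 15:18 + 245 min = 19:23.
The taxi ride ends at 19:23 + 250 min = 23:33.
The layover starts at 23:33 − 768 min = 10:45.
From 10:45 to 11:45 is an hour.

an hour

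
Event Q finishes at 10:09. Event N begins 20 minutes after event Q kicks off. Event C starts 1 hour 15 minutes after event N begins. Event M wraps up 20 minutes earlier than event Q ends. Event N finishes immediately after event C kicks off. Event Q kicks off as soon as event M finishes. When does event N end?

11:24

Event M ends at 10:09 − 20 min = 09:49.
So event Q starts at 09:49.
Event N starts at 09:49 + 20 min = 10:09.
Event C starts at 10:09 + 75 min = 11:24.
So event N ends at 11:24.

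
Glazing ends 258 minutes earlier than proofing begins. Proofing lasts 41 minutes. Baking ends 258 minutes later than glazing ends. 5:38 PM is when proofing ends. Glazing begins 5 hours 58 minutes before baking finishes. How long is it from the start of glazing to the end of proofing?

6 hours 39 minutes

Proofing starts at 5:38 PM − 41 min = 4:57 PM.
Glazing ends at 4:57 PM − 258 min = 12:39 PM.
Baking ends at 12:39 PM + 258 min = 4:57 PM.
Glazing starts at 4:57 PM − 358 min = 10:59 AM.
From 10:59 AM to 5:38 PM is 6 hours 39 minutes.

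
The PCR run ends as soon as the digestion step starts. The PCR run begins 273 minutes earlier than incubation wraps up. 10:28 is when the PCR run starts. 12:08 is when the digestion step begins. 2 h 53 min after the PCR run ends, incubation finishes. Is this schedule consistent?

Yes

The PCR run ends at 12:08.
Incubation ends at 12:08 + 173 min = 15:01.
The PCR run starts at 15:01 − 273 min = 10:28.
That matches the stated 10:28, so the schedule is consistent.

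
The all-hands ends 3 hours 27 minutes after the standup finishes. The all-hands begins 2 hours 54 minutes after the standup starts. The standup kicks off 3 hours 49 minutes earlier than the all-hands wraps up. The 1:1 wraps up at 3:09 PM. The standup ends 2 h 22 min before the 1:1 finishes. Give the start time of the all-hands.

3:19 PM

The standup ends at 3:09 PM − 142 min = 12:47 PM.
The all-hands ends at 12:47 PM + 207 min = 4:14 PM.
The standup starts at 4:14 PM − 229 min = 12:25 PM.
The all-hands starts at 12:25 PM + 174 min = 3:19 PM.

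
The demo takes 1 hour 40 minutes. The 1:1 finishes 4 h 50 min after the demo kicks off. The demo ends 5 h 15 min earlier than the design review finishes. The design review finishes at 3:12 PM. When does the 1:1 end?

1:07 PM

The demo ends at 3:12 PM − 315 min = 9:57 AM.
The demo starts at 9:57 AM − 100 min = 8:17 AM.
The 1:1 ends at 8:17 AM + 290 min = 1:07 PM.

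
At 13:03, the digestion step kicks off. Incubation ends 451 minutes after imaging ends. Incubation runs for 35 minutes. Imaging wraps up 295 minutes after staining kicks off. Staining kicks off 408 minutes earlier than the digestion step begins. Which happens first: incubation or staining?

Staining starts at 13:03 − 408 min = 06:15.
Imaging ends at 06:15 + 295 min = 11:10.
Incubation ends at 11:10 + 451 min = 18:41.
Incubation starts at 18:41 − 35 min = 18:06.
Incubation starts at 18:06 and staining starts at 06:15, so staining is first.

staining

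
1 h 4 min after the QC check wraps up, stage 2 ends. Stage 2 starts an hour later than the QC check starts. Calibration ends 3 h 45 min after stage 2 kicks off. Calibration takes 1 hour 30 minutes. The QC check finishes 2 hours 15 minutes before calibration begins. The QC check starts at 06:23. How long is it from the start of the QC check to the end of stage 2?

Stage 2 starts at 06:23 + 60 min = 07:23.
Calibration ends at 07:23 + 225 min = 11:08.
Calibration starts at 11:08 − 90 min = 09:38.
The QC check ends at 09:38 − 135 min = 07:23.
Stage 2 ends at 07:23 + 64 min = 08:27.
From 06:23 to 08:27 is 124 minutes.

124 minutes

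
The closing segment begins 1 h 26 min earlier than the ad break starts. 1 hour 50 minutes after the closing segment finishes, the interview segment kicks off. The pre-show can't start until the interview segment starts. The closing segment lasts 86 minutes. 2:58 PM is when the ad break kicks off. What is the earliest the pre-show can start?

4:48 PM

The closing segment starts at 2:58 PM − 86 min = 1:32 PM.
The closing segment ends at 1:32 PM + 86 min = 2:58 PM.
The interview segment starts at 2:58 PM + 110 min = 4:48 PM.
The pre-show is bounded by the interview segment, so the earliest it can start is 4:48 PM.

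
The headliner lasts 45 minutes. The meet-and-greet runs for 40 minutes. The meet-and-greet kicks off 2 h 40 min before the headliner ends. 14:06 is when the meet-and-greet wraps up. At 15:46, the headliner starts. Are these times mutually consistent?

No

The headliner ends at 15:46 + 45 min = 16:31.
The meet-and-greet starts at 16:31 − 160 min = 13:51.
The meet-and-greet ends at 13:51 + 40 min = 14:31.
But the meet-and-greet is also said to end at 14:06 — a 25-minute conflict.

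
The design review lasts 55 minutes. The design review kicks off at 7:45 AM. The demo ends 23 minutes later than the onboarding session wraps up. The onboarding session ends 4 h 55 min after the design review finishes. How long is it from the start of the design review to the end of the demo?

The design review ends at 7:45 AM + 55 min = 8:40 AM.
The onboarding session ends at 8:40 AM + 295 min = 1:35 PM.
The demo ends at 1:35 PM + 23 min = 1:58 PM.
From 7:45 AM to 1:58 PM is 373 minutes.

373 minutes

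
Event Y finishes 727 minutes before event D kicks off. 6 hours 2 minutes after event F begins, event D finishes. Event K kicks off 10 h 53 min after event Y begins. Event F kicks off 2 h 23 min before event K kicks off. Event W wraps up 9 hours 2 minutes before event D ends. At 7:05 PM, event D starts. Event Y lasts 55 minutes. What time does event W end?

11:33 AM

Event Y ends at 7:05 PM − 727 min = 6:58 AM.
Event Y starts at 6:58 AM − 55 min = 6:03 AM.
Event K starts at 6:03 AM + 653 min = 4:56 PM.
Event F starts at 4:56 PM − 143 min = 2:33 PM.
Event D ends at 2:33 PM + 362 min = 8:35 PM.
Event W ends at 8:35 PM − 542 min = 11:33 AM.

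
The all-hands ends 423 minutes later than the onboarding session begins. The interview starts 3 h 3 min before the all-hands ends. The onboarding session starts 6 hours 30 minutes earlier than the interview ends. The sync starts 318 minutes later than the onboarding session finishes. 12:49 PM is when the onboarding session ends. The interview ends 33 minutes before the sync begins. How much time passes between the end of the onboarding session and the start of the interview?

The sync starts at 12:49 PM + 318 min = 6:07 PM.
The interview ends at 6:07 PM − 33 min = 5:34 PM.
The onboarding session starts at 5:34 PM − 390 min = 11:04 AM.
The all-hands ends at 11:04 AM + 423 min = 6:07 PM.
The interview starts at 6:07 PM − 183 min = 3:04 PM.
From 12:49 PM to 3:04 PM is 2 hours 15 minutes.

2 hours 15 minutes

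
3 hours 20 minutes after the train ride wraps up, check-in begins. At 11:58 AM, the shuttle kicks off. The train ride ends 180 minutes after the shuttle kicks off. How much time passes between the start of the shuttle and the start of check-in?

The train ride ends at 11:58 AM + 180 min = 2:58 PM.
Check-in starts at 2:58 PM + 200 min = 6:18 PM.
From 11:58 AM to 6:18 PM is 6 hours 20 minutes.

6 hours 20 minutes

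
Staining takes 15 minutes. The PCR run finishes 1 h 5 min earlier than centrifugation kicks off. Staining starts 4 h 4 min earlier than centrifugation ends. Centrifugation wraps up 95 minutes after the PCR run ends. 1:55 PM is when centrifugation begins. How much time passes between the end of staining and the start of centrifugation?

The PCR run ends at 1:55 PM − 65 min = 12:50 PM.
Centrifugation ends at 12:50 PM + 95 min = 2:25 PM.
Staining starts at 2:25 PM − 244 min = 10:21 AM.
Staining ends at 10:21 AM + 15 min = 10:36 AM.
From 10:36 AM to 1:55 PM is 199 minutes.

199 minutes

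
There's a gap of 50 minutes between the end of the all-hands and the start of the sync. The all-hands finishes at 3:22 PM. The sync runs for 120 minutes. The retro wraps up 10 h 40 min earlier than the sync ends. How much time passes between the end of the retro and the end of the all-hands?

The sync starts at 3:22 PM + 50 min = 4:12 PM.
The sync ends at 4:12 PM + 120 min = 6:12 PM.
The retro ends at 6:12 PM − 640 min = 7:32 AM.
From 7:32 AM to 3:22 PM is 470 minutes.

470 minutes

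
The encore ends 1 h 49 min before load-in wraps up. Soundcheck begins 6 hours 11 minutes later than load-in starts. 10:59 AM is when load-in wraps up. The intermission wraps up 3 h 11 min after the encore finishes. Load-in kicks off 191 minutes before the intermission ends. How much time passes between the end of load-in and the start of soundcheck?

4 h 22 min

The encore ends at 10:59 AM − 109 min = 9:10 AM.
The intermission ends at 9:10 AM + 191 min = 12:21 PM.
Load-in starts at 12:21 PM − 191 min = 9:10 AM.
Soundcheck starts at 9:10 AM + 371 min = 3:21 PM.
From 10:59 AM to 3:21 PM is 4 h 22 min.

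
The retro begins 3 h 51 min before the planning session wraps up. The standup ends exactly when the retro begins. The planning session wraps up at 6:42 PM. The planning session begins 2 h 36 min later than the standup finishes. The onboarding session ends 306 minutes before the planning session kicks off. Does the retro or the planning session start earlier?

the retro

The retro starts at 6:42 PM − 231 min = 2:51 PM.
So the standup ends at 2:51 PM.
The planning session starts at 2:51 PM + 156 min = 5:27 PM.
The retro starts at 2:51 PM and the planning session starts at 5:27 PM, so the retro is first.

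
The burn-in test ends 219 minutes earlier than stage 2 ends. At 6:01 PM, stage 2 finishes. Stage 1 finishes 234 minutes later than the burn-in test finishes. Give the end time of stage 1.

The burn-in test ends at 6:01 PM − 219 min = 2:22 PM.
Stage 1 ends at 2:22 PM + 234 min = 6:16 PM.

6:16 PM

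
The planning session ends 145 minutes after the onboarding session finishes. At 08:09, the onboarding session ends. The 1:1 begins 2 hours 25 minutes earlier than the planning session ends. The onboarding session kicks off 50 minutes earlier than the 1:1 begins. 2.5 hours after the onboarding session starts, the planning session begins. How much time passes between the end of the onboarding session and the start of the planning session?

1 hour 40 minutes

The planning session ends at 08:09 + 145 min = 10:34.
The 1:1 starts at 10:34 − 145 min = 08:09.
The onboarding session starts at 08:09 − 50 min = 07:19.
The planning session starts at 07:19 + 150 min = 09:49.
From 08:09 to 09:49 is 1 hour 40 minutes.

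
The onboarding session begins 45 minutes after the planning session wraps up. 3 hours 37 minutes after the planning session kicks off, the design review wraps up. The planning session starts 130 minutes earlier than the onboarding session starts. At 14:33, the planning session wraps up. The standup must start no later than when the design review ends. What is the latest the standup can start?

16:45

The onboarding session starts at 14:33 + 45 min = 15:18.
The planning session starts at 15:18 − 130 min = 13:08.
The design review ends at 13:08 + 217 min = 16:45.
The standup is bounded by the design review, so the latest it can start is 16:45.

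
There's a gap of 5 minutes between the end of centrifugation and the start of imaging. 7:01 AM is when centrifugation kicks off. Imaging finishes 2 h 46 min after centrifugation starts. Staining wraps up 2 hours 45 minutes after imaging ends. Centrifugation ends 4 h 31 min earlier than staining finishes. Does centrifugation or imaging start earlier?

centrifugation

Imaging ends at 7:01 AM + 166 min = 9:47 AM.
Staining ends at 9:47 AM + 165 min = 12:32 PM.
Centrifugation ends at 12:32 PM − 271 min = 8:01 AM.
Imaging starts at 8:01 AM + 5 min = 8:06 AM.
Centrifugation starts at 7:01 AM and imaging starts at 8:06 AM, so centrifugation is first.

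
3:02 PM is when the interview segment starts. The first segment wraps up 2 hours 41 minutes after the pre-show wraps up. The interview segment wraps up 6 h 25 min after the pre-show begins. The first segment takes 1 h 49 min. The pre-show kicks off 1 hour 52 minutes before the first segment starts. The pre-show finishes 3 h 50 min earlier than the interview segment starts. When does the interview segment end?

The pre-show ends at 3:02 PM − 230 min = 11:12 AM.
The first segment ends at 11:12 AM + 161 min = 1:53 PM.
The first segment starts at 1:53 PM − 109 min = 12:04 PM.
The pre-show starts at 12:04 PM − 112 min = 10:12 AM.
The interview segment ends at 10:12 AM + 385 min = 4:37 PM.

4:37 PM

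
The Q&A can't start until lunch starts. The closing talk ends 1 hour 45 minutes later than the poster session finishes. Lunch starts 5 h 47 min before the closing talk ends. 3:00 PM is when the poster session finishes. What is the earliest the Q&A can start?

10:58 AM

The closing talk ends at 3:00 PM + 105 min = 4:45 PM.
Lunch starts at 4:45 PM − 347 min = 10:58 AM.
The Q&A is bounded by lunch, so the earliest it can start is 10:58 AM.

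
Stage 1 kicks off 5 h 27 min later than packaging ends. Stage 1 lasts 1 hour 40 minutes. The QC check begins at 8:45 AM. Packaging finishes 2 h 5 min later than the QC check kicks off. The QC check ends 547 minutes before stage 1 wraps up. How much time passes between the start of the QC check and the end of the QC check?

Packaging ends at 8:45 AM + 125 min = 10:50 AM.
Stage 1 starts at 10:50 AM + 327 min = 4:17 PM.
Stage 1 ends at 4:17 PM + 100 min = 5:57 PM.
The QC check ends at 5:57 PM − 547 min = 8:50 AM.
From 8:45 AM to 8:50 AM is 5 minutes.

5 minutes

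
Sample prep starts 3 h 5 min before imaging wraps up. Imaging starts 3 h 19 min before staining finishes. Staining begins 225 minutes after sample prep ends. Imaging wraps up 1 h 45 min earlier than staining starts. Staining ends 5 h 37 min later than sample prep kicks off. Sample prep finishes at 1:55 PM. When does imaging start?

3:08 PM

Staining starts at 1:55 PM + 225 min = 5:40 PM.
Imaging ends at 5:40 PM − 105 min = 3:55 PM.
Sample prep starts at 3:55 PM − 185 min = 12:50 PM.
Staining ends at 12:50 PM + 337 min = 6:27 PM.
Imaging starts at 6:27 PM − 199 min = 3:08 PM.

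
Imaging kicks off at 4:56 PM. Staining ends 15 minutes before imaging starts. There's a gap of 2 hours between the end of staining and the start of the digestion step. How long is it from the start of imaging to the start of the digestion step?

1 h 45 min

Staining ends at 4:56 PM − 15 min = 4:41 PM.
The digestion step starts at 4:41 PM + 120 min = 6:41 PM.
From 4:56 PM to 6:41 PM is 1 h 45 min.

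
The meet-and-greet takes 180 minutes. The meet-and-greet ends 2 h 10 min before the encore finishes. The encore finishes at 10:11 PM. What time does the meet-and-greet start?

5:01 PM

The meet-and-greet ends at 10:11 PM − 130 min = 8:01 PM.
The meet-and-greet starts at 8:01 PM − 180 min = 5:01 PM.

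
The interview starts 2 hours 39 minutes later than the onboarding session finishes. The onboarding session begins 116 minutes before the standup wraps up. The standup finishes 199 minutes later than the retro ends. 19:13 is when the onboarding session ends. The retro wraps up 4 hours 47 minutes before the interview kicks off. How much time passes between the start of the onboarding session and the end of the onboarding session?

The interview starts at 19:13 + 159 min = 21:52.
The retro ends at 21:52 − 287 min = 17:05.
The standup ends at 17:05 + 199 min = 20:24.
The onboarding session starts at 20:24 − 116 min = 18:28.
From 18:28 to 19:13 is 45 minutes.

45 minutes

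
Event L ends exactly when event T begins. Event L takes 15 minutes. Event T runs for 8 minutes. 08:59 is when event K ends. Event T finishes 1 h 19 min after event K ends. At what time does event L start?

09:55

Event T ends at 08:59 + 79 min = 10:18.
Event T starts at 10:18 − 8 min = 10:10.
So event L ends at 10:10.
Event L starts at 10:10 − 15 min = 09:55.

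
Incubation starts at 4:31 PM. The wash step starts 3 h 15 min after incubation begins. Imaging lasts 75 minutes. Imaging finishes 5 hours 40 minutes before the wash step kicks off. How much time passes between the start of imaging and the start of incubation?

The wash step starts at 4:31 PM + 195 min = 7:46 PM.
Imaging ends at 7:46 PM − 340 min = 2:06 PM.
Imaging starts at 2:06 PM − 75 min = 12:51 PM.
From 12:51 PM to 4:31 PM is 3 hours 40 minutes.

3 hours 40 minutes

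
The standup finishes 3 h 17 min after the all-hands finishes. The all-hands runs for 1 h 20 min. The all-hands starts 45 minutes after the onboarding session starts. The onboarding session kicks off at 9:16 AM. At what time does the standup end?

2:38 PM

The all-hands starts at 9:16 AM + 45 min = 10:01 AM.
The all-hands ends at 10:01 AM + 80 min = 11:21 AM.
The standup ends at 11:21 AM + 197 min = 2:38 PM.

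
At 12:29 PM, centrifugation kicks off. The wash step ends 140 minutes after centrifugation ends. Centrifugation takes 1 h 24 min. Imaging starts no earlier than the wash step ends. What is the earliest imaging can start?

Centrifugation ends at 12:29 PM + 84 min = 1:53 PM.
The wash step ends at 1:53 PM + 140 min = 4:13 PM.
Imaging is bounded by the wash step, so the earliest it can start is 4:13 PM.

4:13 PM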